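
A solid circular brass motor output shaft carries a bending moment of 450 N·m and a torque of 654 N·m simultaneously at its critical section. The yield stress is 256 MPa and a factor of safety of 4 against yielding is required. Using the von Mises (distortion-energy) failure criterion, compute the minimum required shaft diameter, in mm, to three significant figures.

d = 48.6 mm

σ_allow = σ_y/n = 256/4 = 64.00 MPa.
For a solid shaft σ_b = 32M/(πd³) and τ = 16T/(πd³), so the von Mises stress is σ' = (16/πd³)·√(4M²+3T²).
√(4M²+3T²) = √(4×(450000)² + 3×(654000)²) = 1.447×10^6 N·mm.
d³ = 16×1.447×10^6/(π×64.00) = 115100 mm³.
d = 48.65 mm.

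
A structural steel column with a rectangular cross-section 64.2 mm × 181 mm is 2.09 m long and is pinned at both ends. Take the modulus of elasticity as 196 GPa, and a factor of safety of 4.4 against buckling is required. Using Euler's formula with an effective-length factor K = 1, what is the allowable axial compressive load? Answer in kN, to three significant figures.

Buckling occurs about the weak axis: I_min = h·b³/12 = 181×64.2³/12 = 3.991×10^6 mm⁴ (b = 64.2 mm is the smaller dimension).
Effective length L_e = KL = 1×2.09 m = 2090 mm.
Euler critical load P_cr = π²EI/L_e² = π²×196000×3.991×10^6/2090² = 1.768×10^6 N.
P_allow = P_cr/n = 1.768×10^6/4.4 = 401700 N.

P_allow = 402 kN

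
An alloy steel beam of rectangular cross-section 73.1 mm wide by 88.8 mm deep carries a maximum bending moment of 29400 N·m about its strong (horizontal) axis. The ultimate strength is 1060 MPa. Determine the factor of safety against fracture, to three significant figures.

n = 3.46

Section modulus S = bh²/6 = 73.1×88.8²/6 = 96070 mm³.
σ = M/S = 2.9400×10^7/96070 = 306.0 MPa.
n = 1060/306.0 = 3.464.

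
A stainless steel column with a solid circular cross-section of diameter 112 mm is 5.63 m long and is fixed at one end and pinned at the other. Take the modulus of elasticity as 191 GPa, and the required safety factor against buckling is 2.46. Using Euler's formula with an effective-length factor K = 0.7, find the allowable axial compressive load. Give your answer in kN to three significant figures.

I = πd⁴/64 = π×112⁴/64 = 7.724×10^6 mm⁴.
Effective length L_e = KL = 0.7×5.63 m = 3941 mm.
Euler critical load P_cr = π²EI/L_e² = π²×191000×7.724×10^6/3941² = 937500 N.
P_allow = P_cr/n = 937500/2.46 = 381100 N.

P_allow = 381 kN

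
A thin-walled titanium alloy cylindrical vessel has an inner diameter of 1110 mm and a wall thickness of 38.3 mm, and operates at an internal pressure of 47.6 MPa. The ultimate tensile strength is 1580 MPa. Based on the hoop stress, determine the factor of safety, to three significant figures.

n = 2.29

σ_h = pD/(2t) = 47.6×1110/(2×38.3) = 689.8 MPa.
n = 1580/689.8 = 2.291.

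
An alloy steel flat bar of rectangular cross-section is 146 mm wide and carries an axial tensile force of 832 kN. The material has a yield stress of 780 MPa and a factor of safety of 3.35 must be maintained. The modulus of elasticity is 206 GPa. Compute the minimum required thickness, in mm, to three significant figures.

t = 24.5 mm

σ_allow = 780/3.35 = 232.8 MPa.
Required area A = F/σ_allow = 832000/232.8 = 3573 mm².
t = A/w = 3573/146 = 24.47 mm.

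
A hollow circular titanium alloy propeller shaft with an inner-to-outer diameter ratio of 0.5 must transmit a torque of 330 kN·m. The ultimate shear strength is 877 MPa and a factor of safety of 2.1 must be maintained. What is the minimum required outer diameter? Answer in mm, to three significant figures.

d_o = 163 mm

τ_allow = 877/2.1 = 417.6 MPa.
For a hollow shaft τ = 16T/[πd_o³(1−k⁴)] with k = 0.5, so 1−k⁴ = 0.9375.
d_o³ = 16T/[π τ_allow (1−k⁴)] = 16×3.3000×10^8/(π×417.6×0.9375) = 4.293×10^6 mm³.
d_o = 162.5 mm.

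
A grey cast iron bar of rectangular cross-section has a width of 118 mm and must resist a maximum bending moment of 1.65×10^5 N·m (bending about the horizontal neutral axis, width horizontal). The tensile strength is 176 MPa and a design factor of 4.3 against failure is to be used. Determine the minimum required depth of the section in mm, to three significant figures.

h = 453 mm

σ_allow = 176/4.3 = 40.93 MPa.
For a rectangular section σ = 6M/(bh²), so h² = 6M/(b σ_allow) = 6×1.6500×10^8/(118×40.93) = 205000 mm².
h = 452.7 mm.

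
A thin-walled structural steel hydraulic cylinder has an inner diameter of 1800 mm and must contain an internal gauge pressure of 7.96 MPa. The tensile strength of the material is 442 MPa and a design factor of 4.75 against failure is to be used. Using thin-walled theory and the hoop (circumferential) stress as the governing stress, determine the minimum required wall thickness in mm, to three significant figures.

t = 77.0 mm

σ_allow = 442/4.75 = 93.05 MPa.
Hoop stress σ_h = pD/(2t), so t = pD/(2σ_allow) = 7.96×1800/(2×93.05) = 76.99 mm.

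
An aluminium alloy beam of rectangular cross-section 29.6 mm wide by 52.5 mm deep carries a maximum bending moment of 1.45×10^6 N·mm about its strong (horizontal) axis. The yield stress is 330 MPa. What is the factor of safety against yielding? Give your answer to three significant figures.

Section modulus S = bh²/6 = 29.6×52.5²/6 = 13600 mm³.
σ = M/S = 1450000/13600 = 106.6 MPa.
n = 330/106.6 = 3.095.

n = 3.09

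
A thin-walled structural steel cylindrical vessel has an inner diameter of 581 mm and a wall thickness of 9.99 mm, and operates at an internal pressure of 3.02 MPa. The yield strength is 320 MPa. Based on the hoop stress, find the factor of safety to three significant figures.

σ_h = pD/(2t) = 3.02×581/(2×9.99) = 87.82 MPa.
n = 320/87.82 = 3.644.

n = 3.64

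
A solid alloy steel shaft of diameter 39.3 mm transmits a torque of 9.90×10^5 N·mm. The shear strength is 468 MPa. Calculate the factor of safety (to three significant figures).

n = 5.63

τ = 16T/(πd³) = 16×990000/(π×39.3³) = 83.07 MPa.
n = τ_limit/τ = 468/83.07 = 5.634.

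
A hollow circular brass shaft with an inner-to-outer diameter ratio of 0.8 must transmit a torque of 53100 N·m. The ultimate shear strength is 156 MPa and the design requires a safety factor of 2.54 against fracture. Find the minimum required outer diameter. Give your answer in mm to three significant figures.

d_o = 195 mm

τ_allow = 156/2.54 = 61.42 MPa.
For a hollow shaft τ = 16T/[πd_o³(1−k⁴)] with k = 0.8, so 1−k⁴ = 0.5904.
d_o³ = 16T/[π τ_allow (1−k⁴)] = 16×5.3100×10^7/(π×61.42×0.5904) = 7.458×10^6 mm³.
d_o = 195.4 mm.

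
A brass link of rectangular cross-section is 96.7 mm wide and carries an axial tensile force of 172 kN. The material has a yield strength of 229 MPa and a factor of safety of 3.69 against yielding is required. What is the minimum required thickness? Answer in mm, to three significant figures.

t = 28.7 mm

σ_allow = 229/3.69 = 62.06 MPa.
Required area A = F/σ_allow = 172000/62.06 = 2772 mm².
t = A/w = 2772/96.7 = 28.66 mm.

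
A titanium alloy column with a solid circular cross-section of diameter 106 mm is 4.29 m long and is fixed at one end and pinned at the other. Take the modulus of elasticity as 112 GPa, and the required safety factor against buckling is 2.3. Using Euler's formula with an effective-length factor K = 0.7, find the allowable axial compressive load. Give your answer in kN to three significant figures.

I = πd⁴/64 = π×106⁴/64 = 6.197×10^6 mm⁴.
Effective length L_e = KL = 0.7×4.29 m = 3003 mm.
Euler critical load P_cr = π²EI/L_e² = π²×112000×6.197×10^6/3003² = 759600 N.
P_allow = P_cr/n = 759600/2.3 = 330300 N.

P_allow = 330 kN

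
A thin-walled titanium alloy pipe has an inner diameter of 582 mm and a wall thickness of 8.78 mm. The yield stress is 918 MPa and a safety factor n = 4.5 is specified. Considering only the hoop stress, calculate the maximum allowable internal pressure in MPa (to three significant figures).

p_allow = 6.16 MPa

σ_allow = 918/4.5 = 204.0 MPa.
σ_h = pD/(2t) → p_allow = 2σ_allow t/D = 2×204.0×8.78/582 = 6.155 MPa.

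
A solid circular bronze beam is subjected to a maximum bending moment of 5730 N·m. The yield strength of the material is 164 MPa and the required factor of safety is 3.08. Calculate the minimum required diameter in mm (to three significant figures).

σ_allow = 164/3.08 = 53.25 MPa.
For a solid circular section σ = 32M/(πd³), so d³ = 32M/(π σ_allow) = 32×5730000/(π×53.25) = 1.096×10^6 mm³.
d = 103.1 mm.

d = 103 mm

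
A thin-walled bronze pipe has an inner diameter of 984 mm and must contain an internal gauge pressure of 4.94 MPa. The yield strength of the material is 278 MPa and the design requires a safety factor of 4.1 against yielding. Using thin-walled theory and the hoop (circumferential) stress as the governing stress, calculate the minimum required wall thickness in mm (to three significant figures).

t = 35.8 mm

σ_allow = 278/4.1 = 67.80 MPa.
Hoop stress σ_h = pD/(2t), so t = pD/(2σ_allow) = 4.94×984/(2×67.80) = 35.85 mm.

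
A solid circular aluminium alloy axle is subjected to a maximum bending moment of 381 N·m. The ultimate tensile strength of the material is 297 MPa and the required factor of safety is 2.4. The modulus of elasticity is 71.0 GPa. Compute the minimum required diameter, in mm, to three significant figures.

d = 31.5 mm

σ_allow = 297/2.4 = 123.8 MPa.
For a solid circular section σ = 32M/(πd³), so d³ = 32M/(π σ_allow) = 32×381000/(π×123.8) = 31360 mm³.
d = 31.54 mm.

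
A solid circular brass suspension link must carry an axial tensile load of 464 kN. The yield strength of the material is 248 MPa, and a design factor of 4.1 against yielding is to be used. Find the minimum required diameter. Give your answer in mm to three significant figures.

Allowable stress σ_allow = 248/4.1 = 60.49 MPa.
Required area A = F/σ_allow = 464000/60.49 = 7671 mm².
A = πd²/4 → d = √(4A/π) = 98.83 mm.

d = 98.8 mm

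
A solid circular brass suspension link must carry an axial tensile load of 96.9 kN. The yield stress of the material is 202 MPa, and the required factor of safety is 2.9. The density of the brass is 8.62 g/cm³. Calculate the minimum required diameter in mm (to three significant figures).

Allowable stress σ_allow = 202/2.9 = 69.66 MPa.
Required area A = F/σ_allow = 96900/69.66 = 1391 mm².
A = πd²/4 → d = √(4A/π) = 42.09 mm.

d = 42.1 mm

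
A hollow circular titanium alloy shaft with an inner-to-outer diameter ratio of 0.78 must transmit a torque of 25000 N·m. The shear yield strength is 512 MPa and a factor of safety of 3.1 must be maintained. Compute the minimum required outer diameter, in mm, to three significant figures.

d_o = 107 mm

τ_allow = 512/3.1 = 165.2 MPa.
For a hollow shaft τ = 16T/[πd_o³(1−k⁴)] with k = 0.78, so 1−k⁴ = 0.6298.
d_o³ = 16T/[π τ_allow (1−k⁴)] = 16×2.5000×10^7/(π×165.2×0.6298) = 1.224×10^6 mm³.
d_o = 107.0 mm.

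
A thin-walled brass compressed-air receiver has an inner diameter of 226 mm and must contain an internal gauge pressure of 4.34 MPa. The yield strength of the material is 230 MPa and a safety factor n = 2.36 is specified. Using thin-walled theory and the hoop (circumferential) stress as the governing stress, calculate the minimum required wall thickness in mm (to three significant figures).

σ_allow = 230/2.36 = 97.46 MPa.
Hoop stress σ_h = pD/(2t), so t = pD/(2σ_allow) = 4.34×226/(2×97.46) = 5.032 mm.

t = 5.03 mm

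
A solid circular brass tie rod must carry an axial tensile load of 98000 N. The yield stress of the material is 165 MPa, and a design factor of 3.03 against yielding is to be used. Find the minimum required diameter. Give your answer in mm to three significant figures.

d = 47.9 mm

Allowable stress σ_allow = 165/3.03 = 54.46 MPa.
Required area A = F/σ_allow = 98000/54.46 = 1800 mm².
A = πd²/4 → d = √(4A/π) = 47.87 mm.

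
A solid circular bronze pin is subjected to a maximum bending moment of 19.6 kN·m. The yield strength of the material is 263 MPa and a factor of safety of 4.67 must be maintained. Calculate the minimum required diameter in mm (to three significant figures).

d = 152 mm

σ_allow = 263/4.67 = 56.32 MPa.
For a solid circular section σ = 32M/(πd³), so d³ = 32M/(π σ_allow) = 32×1.9600×10^7/(π×56.32) = 3.545×10^6 mm³.
d = 152.5 mm.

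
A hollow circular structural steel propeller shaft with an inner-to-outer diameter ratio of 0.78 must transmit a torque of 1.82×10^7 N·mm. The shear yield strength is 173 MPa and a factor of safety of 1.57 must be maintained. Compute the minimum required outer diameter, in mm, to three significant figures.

d_o = 110 mm

τ_allow = 173/1.57 = 110.2 MPa.
For a hollow shaft τ = 16T/[πd_o³(1−k⁴)] with k = 0.78, so 1−k⁴ = 0.6298.
d_o³ = 16T/[π τ_allow (1−k⁴)] = 16×1.8200×10^7/(π×110.2×0.6298) = 1.336×10^6 mm³.
d_o = 110.1 mm.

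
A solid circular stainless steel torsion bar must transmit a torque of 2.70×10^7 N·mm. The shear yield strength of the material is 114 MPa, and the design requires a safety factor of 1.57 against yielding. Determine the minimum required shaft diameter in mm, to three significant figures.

d = 124 mm

Allowable shear stress τ_allow = 114/1.57 = 72.61 MPa.
For a solid shaft τ = 16T/(πd³), so d³ = 16T/(π τ_allow) = 16×2.7000×10^7/(π×72.61) = 1.894×10^6 mm³.
d = (1.894×10^6)^(1/3) = 123.7 mm.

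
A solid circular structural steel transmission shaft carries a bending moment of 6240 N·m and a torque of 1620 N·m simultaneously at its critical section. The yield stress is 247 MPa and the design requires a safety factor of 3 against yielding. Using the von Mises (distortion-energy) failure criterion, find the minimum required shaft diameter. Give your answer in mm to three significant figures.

d = 92.5 mm

σ_allow = σ_y/n = 247/3 = 82.33 MPa.
For a solid shaft σ_b = 32M/(πd³) and τ = 16T/(πd³), so the von Mises stress is σ' = (16/πd³)·√(4M²+3T²).
√(4M²+3T²) = √(4×(6.240×10^6)² + 3×(1.620×10^6)²) = 1.279×10^7 N·mm.
d³ = 16×1.279×10^7/(π×82.33) = 791300 mm³.
d = 92.49 mm.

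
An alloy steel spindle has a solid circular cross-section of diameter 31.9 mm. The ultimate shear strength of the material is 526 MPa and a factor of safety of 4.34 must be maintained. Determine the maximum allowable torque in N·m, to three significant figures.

T_allow = 772 N·m

τ_allow = 526/4.34 = 121.2 MPa.
For a solid shaft T_allow = τ_allow·πd³/16; πd³/16 = π×31.9³/16 = 6374 mm³.
T_allow = 121.2×6374 = 772500 N·mm = 772.5 N·m.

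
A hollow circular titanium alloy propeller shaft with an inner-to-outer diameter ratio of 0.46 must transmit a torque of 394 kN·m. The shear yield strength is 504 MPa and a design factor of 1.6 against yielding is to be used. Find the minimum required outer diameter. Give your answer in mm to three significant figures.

d_o = 188 mm

τ_allow = 504/1.6 = 315.0 MPa.
For a hollow shaft τ = 16T/[πd_o³(1−k⁴)] with k = 0.46, so 1−k⁴ = 0.9552.
d_o³ = 16T/[π τ_allow (1−k⁴)] = 16×3.9400×10^8/(π×315.0×0.9552) = 6.669×10^6 mm³.
d_o = 188.2 mm.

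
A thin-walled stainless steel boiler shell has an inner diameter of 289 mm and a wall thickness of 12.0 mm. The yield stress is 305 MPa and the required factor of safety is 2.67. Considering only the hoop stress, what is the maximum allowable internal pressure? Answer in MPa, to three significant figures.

σ_allow = 305/2.67 = 114.2 MPa.
σ_h = pD/(2t) → p_allow = 2σ_allow t/D = 2×114.2×12.0/289 = 9.486 MPa.

p_allow = 9.49 MPa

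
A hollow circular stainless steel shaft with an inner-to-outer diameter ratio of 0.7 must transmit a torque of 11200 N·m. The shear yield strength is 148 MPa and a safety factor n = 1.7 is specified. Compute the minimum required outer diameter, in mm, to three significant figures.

d_o = 95.2 mm

τ_allow = 148/1.7 = 87.06 MPa.
For a hollow shaft τ = 16T/[πd_o³(1−k⁴)] with k = 0.7, so 1−k⁴ = 0.7599.
d_o³ = 16T/[π τ_allow (1−k⁴)] = 16×1.1200×10^7/(π×87.06×0.7599) = 862200 mm³.
d_o = 95.18 mm.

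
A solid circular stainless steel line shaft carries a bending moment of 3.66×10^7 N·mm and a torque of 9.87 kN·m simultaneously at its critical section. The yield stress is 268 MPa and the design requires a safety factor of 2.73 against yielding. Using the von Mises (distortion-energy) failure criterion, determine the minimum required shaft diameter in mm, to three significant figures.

σ_allow = σ_y/n = 268/2.73 = 98.17 MPa.
For a solid shaft σ_b = 32M/(πd³) and τ = 16T/(πd³), so the von Mises stress is σ' = (16/πd³)·√(4M²+3T²).
√(4M²+3T²) = √(4×(3.660×10^7)² + 3×(9.870×10^6)²) = 7.517×10^7 N·mm.
d³ = 16×7.517×10^7/(π×98.17) = 3.900×10^6 mm³.
d = 157.4 mm.

d = 157 mm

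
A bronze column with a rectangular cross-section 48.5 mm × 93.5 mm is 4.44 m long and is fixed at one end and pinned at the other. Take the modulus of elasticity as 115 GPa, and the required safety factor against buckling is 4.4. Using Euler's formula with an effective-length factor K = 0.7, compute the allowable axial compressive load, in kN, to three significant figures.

P_allow = 23.7 kN

Buckling occurs about the weak axis: I_min = h·b³/12 = 93.5×48.5³/12 = 888900 mm⁴ (b = 48.5 mm is the smaller dimension).
Effective length L_e = KL = 0.7×4.44 m = 3108 mm.
Euler critical load P_cr = π²EI/L_e² = π²×115000×888900/3108² = 104400 N.
P_allow = P_cr/n = 104400/4.4 = 23740 N.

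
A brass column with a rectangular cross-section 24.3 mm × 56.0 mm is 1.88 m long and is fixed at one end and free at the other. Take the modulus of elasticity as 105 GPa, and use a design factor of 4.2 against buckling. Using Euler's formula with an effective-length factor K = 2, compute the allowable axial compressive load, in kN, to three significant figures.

Buckling occurs about the weak axis: I_min = h·b³/12 = 56.0×24.3³/12 = 66960 mm⁴ (b = 24.3 mm is the smaller dimension).
Effective length L_e = KL = 2×1.88 m = 3760 mm.
Euler critical load P_cr = π²EI/L_e² = π²×105000×66960/3760² = 4908 N.
P_allow = P_cr/n = 4908/4.2 = 1169 N.

P_allow = 1.17 kN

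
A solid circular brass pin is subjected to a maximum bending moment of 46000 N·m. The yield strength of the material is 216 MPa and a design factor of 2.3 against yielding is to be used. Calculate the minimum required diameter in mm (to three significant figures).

σ_allow = 216/2.3 = 93.91 MPa.
For a solid circular section σ = 32M/(πd³), so d³ = 32M/(π σ_allow) = 32×4.6000×10^7/(π×93.91) = 4.989×10^6 mm³.
d = 170.9 mm.

d = 171 mm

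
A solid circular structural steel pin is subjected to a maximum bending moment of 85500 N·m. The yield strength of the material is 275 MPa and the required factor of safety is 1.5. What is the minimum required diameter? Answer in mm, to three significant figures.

σ_allow = 275/1.5 = 183.3 MPa.
For a solid circular section σ = 32M/(πd³), so d³ = 32M/(π σ_allow) = 32×8.5500×10^7/(π×183.3) = 4.750×10^6 mm³.
d = 168.1 mm.

d = 168 mm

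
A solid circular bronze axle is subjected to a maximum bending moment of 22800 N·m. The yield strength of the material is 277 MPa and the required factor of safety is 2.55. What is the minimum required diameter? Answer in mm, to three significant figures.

d = 129 mm

σ_allow = 277/2.55 = 108.6 MPa.
For a solid circular section σ = 32M/(πd³), so d³ = 32M/(π σ_allow) = 32×2.2800×10^7/(π×108.6) = 2.138×10^6 mm³.
d = 128.8 mm.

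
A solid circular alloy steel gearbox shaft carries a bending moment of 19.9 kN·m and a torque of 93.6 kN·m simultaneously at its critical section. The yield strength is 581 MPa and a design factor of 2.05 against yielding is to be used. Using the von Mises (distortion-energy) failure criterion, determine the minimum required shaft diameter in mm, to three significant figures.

σ_allow = σ_y/n = 581/2.05 = 283.4 MPa.
For a solid shaft σ_b = 32M/(πd³) and τ = 16T/(πd³), so the von Mises stress is σ' = (16/πd³)·√(4M²+3T²).
√(4M²+3T²) = √(4×(1.990×10^7)² + 3×(9.360×10^7)²) = 1.669×10^8 N·mm.
d³ = 16×1.669×10^8/(π×283.4) = 3.000×10^6 mm³.
d = 144.2 mm.

d = 144 mm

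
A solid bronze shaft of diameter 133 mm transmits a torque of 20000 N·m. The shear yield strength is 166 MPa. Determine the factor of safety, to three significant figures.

τ = 16T/(πd³) = 16×2.0000×10^7/(π×133³) = 43.30 MPa.
n = τ_limit/τ = 166/43.30 = 3.834.

n = 3.83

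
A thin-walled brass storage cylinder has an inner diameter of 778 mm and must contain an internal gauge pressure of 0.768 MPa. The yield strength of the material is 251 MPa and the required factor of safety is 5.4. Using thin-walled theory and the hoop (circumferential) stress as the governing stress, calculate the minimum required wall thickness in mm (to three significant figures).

t = 6.43 mm

σ_allow = 251/5.4 = 46.48 MPa.
Hoop stress σ_h = pD/(2t), so t = pD/(2σ_allow) = 0.768×778/(2×46.48) = 6.427 mm.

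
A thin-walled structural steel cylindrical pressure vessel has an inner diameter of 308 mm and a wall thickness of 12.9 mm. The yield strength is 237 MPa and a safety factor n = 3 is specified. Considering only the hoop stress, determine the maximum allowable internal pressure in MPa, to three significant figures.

p_allow = 6.62 MPa

σ_allow = 237/3 = 79.00 MPa.
σ_h = pD/(2t) → p_allow = 2σ_allow t/D = 2×79.00×12.9/308 = 6.618 MPa.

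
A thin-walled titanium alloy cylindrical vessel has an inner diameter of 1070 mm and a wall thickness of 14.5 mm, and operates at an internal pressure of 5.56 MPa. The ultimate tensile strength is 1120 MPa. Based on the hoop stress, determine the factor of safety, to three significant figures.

σ_h = pD/(2t) = 5.56×1070/(2×14.5) = 205.1 MPa.
n = 1120/205.1 = 5.460.

n = 5.46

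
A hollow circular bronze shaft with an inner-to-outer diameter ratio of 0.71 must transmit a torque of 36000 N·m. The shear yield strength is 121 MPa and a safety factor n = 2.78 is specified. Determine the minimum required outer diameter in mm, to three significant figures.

d_o = 178 mm

τ_allow = 121/2.78 = 43.53 MPa.
For a hollow shaft τ = 16T/[πd_o³(1−k⁴)] with k = 0.71, so 1−k⁴ = 0.7459.
d_o³ = 16T/[π τ_allow (1−k⁴)] = 16×3.6000×10^7/(π×43.53×0.7459) = 5.648×10^6 mm³.
d_o = 178.1 mm.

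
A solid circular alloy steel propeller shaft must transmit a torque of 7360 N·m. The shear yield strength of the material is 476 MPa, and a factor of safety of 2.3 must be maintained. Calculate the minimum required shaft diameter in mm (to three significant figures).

Allowable shear stress τ_allow = 476/2.3 = 207.0 MPa.
For a solid shaft τ = 16T/(πd³), so d³ = 16T/(π τ_allow) = 16×7360000/(π×207.0) = 181100 mm³.
d = (181100)^(1/3) = 56.58 mm.

d = 56.6 mm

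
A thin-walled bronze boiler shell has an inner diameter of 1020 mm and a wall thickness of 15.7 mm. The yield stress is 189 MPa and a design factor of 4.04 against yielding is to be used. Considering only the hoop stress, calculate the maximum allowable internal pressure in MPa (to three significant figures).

p_allow = 1.44 MPa

σ_allow = 189/4.04 = 46.78 MPa.
σ_h = pD/(2t) → p_allow = 2σ_allow t/D = 2×46.78×15.7/1020 = 1.440 MPa.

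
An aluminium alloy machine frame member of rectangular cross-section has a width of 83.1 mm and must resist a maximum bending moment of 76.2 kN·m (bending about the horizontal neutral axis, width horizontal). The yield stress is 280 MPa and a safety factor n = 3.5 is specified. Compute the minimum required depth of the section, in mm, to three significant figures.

h = 262 mm

σ_allow = 280/3.5 = 80.00 MPa.
For a rectangular section σ = 6M/(bh²), so h² = 6M/(b σ_allow) = 6×7.6200×10^7/(83.1×80.00) = 68770 mm².
h = 262.2 mm.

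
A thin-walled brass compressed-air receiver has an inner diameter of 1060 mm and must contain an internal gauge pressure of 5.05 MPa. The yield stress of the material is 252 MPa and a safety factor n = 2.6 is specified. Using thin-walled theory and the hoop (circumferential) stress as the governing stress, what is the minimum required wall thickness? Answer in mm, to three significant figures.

σ_allow = 252/2.6 = 96.92 MPa.
Hoop stress σ_h = pD/(2t), so t = pD/(2σ_allow) = 5.05×1060/(2×96.92) = 27.61 mm.

t = 27.6 mm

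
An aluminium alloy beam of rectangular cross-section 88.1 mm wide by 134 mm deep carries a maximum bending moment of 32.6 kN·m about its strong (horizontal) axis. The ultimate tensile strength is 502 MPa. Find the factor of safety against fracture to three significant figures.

n = 4.06

Section modulus S = bh²/6 = 88.1×134²/6 = 263700 mm³.
σ = M/S = 3.2600×10^7/263700 = 123.6 MPa.
n = 502/123.6 = 4.060.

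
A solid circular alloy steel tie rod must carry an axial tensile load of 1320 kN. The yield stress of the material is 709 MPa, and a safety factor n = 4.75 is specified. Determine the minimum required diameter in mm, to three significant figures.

Allowable stress σ_allow = 709/4.75 = 149.3 MPa.
Required area A = F/σ_allow = 1320000/149.3 = 8843 mm².
A = πd²/4 → d = √(4A/π) = 106.1 mm.

d = 106 mm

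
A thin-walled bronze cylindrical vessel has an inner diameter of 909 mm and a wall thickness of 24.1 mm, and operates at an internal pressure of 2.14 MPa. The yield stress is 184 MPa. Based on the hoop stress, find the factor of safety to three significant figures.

n = 4.56

σ_h = pD/(2t) = 2.14×909/(2×24.1) = 40.36 MPa.
n = 184/40.36 = 4.559.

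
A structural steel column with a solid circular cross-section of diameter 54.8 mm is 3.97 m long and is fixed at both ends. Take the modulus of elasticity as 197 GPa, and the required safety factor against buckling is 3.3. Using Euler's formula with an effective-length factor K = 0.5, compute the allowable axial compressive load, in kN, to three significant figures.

I = πd⁴/64 = π×54.8⁴/64 = 442700 mm⁴.
Effective length L_e = KL = 0.5×3.97 m = 1985 mm.
Euler critical load P_cr = π²EI/L_e² = π²×197000×442700/1985² = 218400 N.
P_allow = P_cr/n = 218400/3.3 = 66190 N.

P_allow = 66.2 kN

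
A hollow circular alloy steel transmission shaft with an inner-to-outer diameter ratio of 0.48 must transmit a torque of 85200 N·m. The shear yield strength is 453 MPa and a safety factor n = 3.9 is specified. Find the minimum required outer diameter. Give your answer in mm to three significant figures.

τ_allow = 453/3.9 = 116.2 MPa.
For a hollow shaft τ = 16T/[πd_o³(1−k⁴)] with k = 0.48, so 1−k⁴ = 0.9469.
d_o³ = 16T/[π τ_allow (1−k⁴)] = 16×8.5200×10^7/(π×116.2×0.9469) = 3.945×10^6 mm³.
d_o = 158.0 mm.

d_o = 158 mm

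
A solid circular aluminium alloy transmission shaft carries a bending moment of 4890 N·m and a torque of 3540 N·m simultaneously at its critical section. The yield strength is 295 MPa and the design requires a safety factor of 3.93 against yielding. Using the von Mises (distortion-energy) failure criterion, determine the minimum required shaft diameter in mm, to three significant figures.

d = 92.2 mm

σ_allow = σ_y/n = 295/3.93 = 75.06 MPa.
For a solid shaft σ_b = 32M/(πd³) and τ = 16T/(πd³), so the von Mises stress is σ' = (16/πd³)·√(4M²+3T²).
√(4M²+3T²) = √(4×(4.890×10^6)² + 3×(3.540×10^6)²) = 1.154×10^7 N·mm.
d³ = 16×1.154×10^7/(π×75.06) = 783200 mm³.
d = 92.18 mm.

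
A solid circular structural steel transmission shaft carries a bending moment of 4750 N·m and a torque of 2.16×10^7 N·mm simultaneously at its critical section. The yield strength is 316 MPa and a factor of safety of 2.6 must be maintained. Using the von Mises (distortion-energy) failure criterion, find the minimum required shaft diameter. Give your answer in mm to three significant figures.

σ_allow = σ_y/n = 316/2.6 = 121.5 MPa.
For a solid shaft σ_b = 32M/(πd³) and τ = 16T/(πd³), so the von Mises stress is σ' = (16/πd³)·√(4M²+3T²).
√(4M²+3T²) = √(4×(4.750×10^6)² + 3×(2.160×10^7)²) = 3.860×10^7 N·mm.
d³ = 16×3.860×10^7/(π×121.5) = 1.617×10^6 mm³.
d = 117.4 mm.

d = 117 mm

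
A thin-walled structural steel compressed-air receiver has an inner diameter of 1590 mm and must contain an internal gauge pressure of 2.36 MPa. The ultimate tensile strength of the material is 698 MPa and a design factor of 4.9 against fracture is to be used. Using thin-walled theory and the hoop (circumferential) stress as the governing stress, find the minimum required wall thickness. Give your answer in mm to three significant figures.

t = 13.2 mm

σ_allow = 698/4.9 = 142.4 MPa.
Hoop stress σ_h = pD/(2t), so t = pD/(2σ_allow) = 2.36×1590/(2×142.4) = 13.17 mm.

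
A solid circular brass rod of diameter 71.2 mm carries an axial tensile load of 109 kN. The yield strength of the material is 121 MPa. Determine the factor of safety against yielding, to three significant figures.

A = πd²/4 = 3982 mm².
σ = F/A = 109000/3982 = 27.38 MPa.
n = 121/27.38 = 4.420.

n = 4.42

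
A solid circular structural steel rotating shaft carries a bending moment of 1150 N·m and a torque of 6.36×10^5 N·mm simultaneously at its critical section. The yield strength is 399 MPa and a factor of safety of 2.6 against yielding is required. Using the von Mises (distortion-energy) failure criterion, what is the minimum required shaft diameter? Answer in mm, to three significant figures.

σ_allow = σ_y/n = 399/2.6 = 153.5 MPa.
For a solid shaft σ_b = 32M/(πd³) and τ = 16T/(πd³), so the von Mises stress is σ' = (16/πd³)·√(4M²+3T²).
√(4M²+3T²) = √(4×(1.150×10^6)² + 3×(636000)²) = 2.550×10^6 N·mm.
d³ = 16×2.550×10^6/(π×153.5) = 84630 mm³.
d = 43.91 mm.

d = 43.9 mm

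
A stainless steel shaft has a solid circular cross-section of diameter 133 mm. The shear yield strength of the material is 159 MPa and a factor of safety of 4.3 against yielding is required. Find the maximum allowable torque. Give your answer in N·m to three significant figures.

T_allow = 17100 N·m

τ_allow = 159/4.3 = 36.98 MPa.
For a solid shaft T_allow = τ_allow·πd³/16; πd³/16 = π×133³/16 = 461900 mm³.
T_allow = 36.98×461900 = 1.708×10^7 N·mm = 17080 N·m.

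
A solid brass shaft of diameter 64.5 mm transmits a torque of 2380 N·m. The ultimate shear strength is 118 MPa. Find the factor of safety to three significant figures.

n = 2.61

τ = 16T/(πd³) = 16×2380000/(π×64.5³) = 45.17 MPa.
n = τ_limit/τ = 118/45.17 = 2.612.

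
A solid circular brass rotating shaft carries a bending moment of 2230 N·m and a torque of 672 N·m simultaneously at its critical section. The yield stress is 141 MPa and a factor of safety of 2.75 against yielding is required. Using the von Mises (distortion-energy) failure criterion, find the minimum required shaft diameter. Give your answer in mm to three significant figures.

σ_allow = σ_y/n = 141/2.75 = 51.27 MPa.
For a solid shaft σ_b = 32M/(πd³) and τ = 16T/(πd³), so the von Mises stress is σ' = (16/πd³)·√(4M²+3T²).
√(4M²+3T²) = √(4×(2.230×10^6)² + 3×(672000)²) = 4.609×10^6 N·mm.
d³ = 16×4.609×10^6/(π×51.27) = 457900 mm³.
d = 77.07 mm.

d = 77.1 mm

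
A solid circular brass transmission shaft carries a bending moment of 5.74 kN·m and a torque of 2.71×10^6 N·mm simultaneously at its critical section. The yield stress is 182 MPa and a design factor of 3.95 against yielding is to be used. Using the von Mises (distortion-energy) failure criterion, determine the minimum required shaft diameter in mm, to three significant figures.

d = 111 mm

σ_allow = σ_y/n = 182/3.95 = 46.08 MPa.
For a solid shaft σ_b = 32M/(πd³) and τ = 16T/(πd³), so the von Mises stress is σ' = (16/πd³)·√(4M²+3T²).
√(4M²+3T²) = √(4×(5.740×10^6)² + 3×(2.710×10^6)²) = 1.240×10^7 N·mm.
d³ = 16×1.240×10^7/(π×46.08) = 1.371×10^6 mm³.
d = 111.1 mm.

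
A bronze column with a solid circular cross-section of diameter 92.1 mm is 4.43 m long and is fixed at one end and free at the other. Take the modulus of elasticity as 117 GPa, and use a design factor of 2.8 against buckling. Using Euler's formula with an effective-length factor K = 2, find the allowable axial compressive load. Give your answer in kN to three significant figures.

I = πd⁴/64 = π×92.1⁴/64 = 3.532×10^6 mm⁴.
Effective length L_e = KL = 2×4.43 m = 8860 mm.
Euler critical load P_cr = π²EI/L_e² = π²×117000×3.532×10^6/8860² = 51950 N.
P_allow = P_cr/n = 51950/2.8 = 18560 N.

P_allow = 18.6 kN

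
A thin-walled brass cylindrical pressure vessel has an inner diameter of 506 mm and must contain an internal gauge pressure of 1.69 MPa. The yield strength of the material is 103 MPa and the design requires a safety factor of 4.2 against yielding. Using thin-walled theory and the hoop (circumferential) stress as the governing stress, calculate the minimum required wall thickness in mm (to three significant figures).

σ_allow = 103/4.2 = 24.52 MPa.
Hoop stress σ_h = pD/(2t), so t = pD/(2σ_allow) = 1.69×506/(2×24.52) = 17.43 mm.

t = 17.4 mm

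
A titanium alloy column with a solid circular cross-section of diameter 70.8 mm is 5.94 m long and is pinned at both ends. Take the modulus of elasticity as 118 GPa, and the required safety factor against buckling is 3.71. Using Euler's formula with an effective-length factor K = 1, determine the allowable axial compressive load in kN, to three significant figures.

I = πd⁴/64 = π×70.8⁴/64 = 1.233×10^6 mm⁴.
Effective length L_e = KL = 1×5.94 m = 5940 mm.
Euler critical load P_cr = π²EI/L_e² = π²×118000×1.233×10^6/5940² = 40710 N.
P_allow = P_cr/n = 40710/3.71 = 10970 N.

P_allow = 11.0 kN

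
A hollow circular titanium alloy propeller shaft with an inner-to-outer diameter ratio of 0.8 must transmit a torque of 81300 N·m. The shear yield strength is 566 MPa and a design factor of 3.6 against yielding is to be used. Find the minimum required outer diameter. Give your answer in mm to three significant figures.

τ_allow = 566/3.6 = 157.2 MPa.
For a hollow shaft τ = 16T/[πd_o³(1−k⁴)] with k = 0.8, so 1−k⁴ = 0.5904.
d_o³ = 16T/[π τ_allow (1−k⁴)] = 16×8.1300×10^7/(π×157.2×0.5904) = 4.461×10^6 mm³.
d_o = 164.6 mm.

d_o = 165 mm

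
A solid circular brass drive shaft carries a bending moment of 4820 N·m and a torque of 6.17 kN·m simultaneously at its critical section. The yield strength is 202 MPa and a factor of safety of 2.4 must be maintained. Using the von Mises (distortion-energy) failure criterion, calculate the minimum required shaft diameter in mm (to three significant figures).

d = 95.5 mm

σ_allow = σ_y/n = 202/2.4 = 84.17 MPa.
For a solid shaft σ_b = 32M/(πd³) and τ = 16T/(πd³), so the von Mises stress is σ' = (16/πd³)·√(4M²+3T²).
√(4M²+3T²) = √(4×(4.820×10^6)² + 3×(6.170×10^6)²) = 1.439×10^7 N·mm.
d³ = 16×1.439×10^7/(π×84.17) = 870900 mm³.
d = 95.50 mm.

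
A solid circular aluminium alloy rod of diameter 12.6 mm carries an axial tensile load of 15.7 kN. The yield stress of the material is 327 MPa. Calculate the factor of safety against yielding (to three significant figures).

n = 2.60

A = πd²/4 = 124.7 mm².
σ = F/A = 15700/124.7 = 125.9 MPa.
n = 327/125.9 = 2.597.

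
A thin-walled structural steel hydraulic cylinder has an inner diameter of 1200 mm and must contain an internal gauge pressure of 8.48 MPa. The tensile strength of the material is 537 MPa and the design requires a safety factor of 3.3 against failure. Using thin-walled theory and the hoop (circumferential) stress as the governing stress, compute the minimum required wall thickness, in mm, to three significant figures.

t = 31.3 mm

σ_allow = 537/3.3 = 162.7 MPa.
Hoop stress σ_h = pD/(2t), so t = pD/(2σ_allow) = 8.48×1200/(2×162.7) = 31.27 mm.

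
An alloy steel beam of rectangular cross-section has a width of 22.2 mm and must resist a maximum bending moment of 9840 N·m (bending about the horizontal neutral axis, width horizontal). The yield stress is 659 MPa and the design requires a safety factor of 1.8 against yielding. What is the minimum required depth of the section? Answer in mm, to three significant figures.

h = 85.2 mm

σ_allow = 659/1.8 = 366.1 MPa.
For a rectangular section σ = 6M/(bh²), so h² = 6M/(b σ_allow) = 6×9840000/(22.2×366.1) = 7264 mm².
h = 85.23 mm.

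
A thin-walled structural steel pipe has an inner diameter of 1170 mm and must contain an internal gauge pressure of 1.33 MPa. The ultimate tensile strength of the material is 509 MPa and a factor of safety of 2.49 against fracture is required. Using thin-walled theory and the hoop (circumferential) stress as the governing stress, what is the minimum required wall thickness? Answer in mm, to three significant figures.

t = 3.81 mm

σ_allow = 509/2.49 = 204.4 MPa.
Hoop stress σ_h = pD/(2t), so t = pD/(2σ_allow) = 1.33×1170/(2×204.4) = 3.806 mm.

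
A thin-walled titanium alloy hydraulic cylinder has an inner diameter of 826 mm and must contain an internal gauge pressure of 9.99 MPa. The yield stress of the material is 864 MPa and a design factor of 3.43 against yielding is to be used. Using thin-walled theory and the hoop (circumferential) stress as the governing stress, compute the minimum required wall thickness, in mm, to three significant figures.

σ_allow = 864/3.43 = 251.9 MPa.
Hoop stress σ_h = pD/(2t), so t = pD/(2σ_allow) = 9.99×826/(2×251.9) = 16.38 mm.

t = 16.4 mm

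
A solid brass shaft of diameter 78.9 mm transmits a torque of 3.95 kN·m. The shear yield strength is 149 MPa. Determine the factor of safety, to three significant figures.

n = 3.64

τ = 16T/(πd³) = 16×3950000/(π×78.9³) = 40.96 MPa.
n = τ_limit/τ = 149/40.96 = 3.638.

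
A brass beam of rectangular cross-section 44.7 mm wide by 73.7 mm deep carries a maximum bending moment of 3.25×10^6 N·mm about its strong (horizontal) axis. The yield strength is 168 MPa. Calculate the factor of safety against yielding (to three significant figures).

Section modulus S = bh²/6 = 44.7×73.7²/6 = 40470 mm³.
σ = M/S = 3250000/40470 = 80.31 MPa.
n = 168/80.31 = 2.092.

n = 2.09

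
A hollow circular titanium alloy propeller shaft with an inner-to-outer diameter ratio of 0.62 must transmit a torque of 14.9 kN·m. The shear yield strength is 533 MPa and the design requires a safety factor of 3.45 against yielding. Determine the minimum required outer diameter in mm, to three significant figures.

τ_allow = 533/3.45 = 154.5 MPa.
For a hollow shaft τ = 16T/[πd_o³(1−k⁴)] with k = 0.62, so 1−k⁴ = 0.8522.
d_o³ = 16T/[π τ_allow (1−k⁴)] = 16×1.4900×10^7/(π×154.5×0.8522) = 576400 mm³.
d_o = 83.22 mm.

d_o = 83.2 mm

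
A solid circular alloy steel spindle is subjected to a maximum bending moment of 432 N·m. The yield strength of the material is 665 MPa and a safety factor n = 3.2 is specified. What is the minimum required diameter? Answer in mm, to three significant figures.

σ_allow = 665/3.2 = 207.8 MPa.
For a solid circular section σ = 32M/(πd³), so d³ = 32M/(π σ_allow) = 32×432000/(π×207.8) = 21170 mm³.
d = 27.67 mm.

d = 27.7 mm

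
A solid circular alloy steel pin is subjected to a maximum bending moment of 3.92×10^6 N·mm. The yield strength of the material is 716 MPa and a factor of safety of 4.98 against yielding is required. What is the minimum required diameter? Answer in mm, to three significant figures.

σ_allow = 716/4.98 = 143.8 MPa.
For a solid circular section σ = 32M/(πd³), so d³ = 32M/(π σ_allow) = 32×3920000/(π×143.8) = 277700 mm³.
d = 65.24 mm.

d = 65.2 mm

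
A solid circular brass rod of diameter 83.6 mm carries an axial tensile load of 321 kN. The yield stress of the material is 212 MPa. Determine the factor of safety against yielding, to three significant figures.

n = 3.63

A = πd²/4 = 5489 mm².
σ = F/A = 321000/5489 = 58.48 MPa.
n = 212/58.48 = 3.625.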